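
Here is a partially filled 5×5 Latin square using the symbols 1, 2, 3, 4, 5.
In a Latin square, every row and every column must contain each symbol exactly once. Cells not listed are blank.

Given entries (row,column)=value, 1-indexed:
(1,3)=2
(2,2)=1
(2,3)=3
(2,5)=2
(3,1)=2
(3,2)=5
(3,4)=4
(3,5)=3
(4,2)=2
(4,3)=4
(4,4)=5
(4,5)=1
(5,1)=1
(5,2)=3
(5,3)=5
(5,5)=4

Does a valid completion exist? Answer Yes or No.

No

Row 2, column 4: row 2 together with column 4 already contain {1, 2, 3, 4, 5} — every symbol — so nothing can go there. The grid has no valid completion.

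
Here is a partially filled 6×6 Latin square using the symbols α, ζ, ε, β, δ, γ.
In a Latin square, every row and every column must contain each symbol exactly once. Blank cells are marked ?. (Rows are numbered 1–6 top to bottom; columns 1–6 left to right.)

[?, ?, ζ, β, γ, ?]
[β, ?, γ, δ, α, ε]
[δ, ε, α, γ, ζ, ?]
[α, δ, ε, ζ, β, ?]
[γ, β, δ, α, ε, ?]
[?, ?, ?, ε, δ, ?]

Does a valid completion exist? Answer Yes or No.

No row or column among the givens repeats a symbol, and propagating forced cells runs into no contradiction.
One valid completion exists (for instance, ε α ζ β γ δ / β ζ γ δ α ε / δ ε α γ ζ β / α δ ε ζ β γ / γ β δ α ε ζ / ζ γ β ε δ α).

Yes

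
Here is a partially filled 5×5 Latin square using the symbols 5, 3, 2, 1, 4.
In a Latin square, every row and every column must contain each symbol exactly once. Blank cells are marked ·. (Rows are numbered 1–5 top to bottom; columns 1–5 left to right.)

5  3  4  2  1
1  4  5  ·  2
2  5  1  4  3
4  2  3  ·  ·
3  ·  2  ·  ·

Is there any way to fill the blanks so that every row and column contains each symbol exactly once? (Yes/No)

Yes

No row or column among the givens repeats a symbol, and propagating forced cells runs into no contradiction.
One valid completion exists (for instance, 5 3 4 2 1 / 1 4 5 3 2 / 2 5 1 4 3 / 4 2 3 1 5 / 3 1 2 5 4).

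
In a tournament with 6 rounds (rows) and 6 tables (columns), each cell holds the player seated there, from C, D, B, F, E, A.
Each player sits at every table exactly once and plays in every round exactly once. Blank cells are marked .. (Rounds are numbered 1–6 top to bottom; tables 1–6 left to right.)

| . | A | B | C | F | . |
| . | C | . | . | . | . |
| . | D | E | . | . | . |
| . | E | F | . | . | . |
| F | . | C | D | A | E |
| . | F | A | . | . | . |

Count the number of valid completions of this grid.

Round 1, table 1: eliminating its round and table leaves {D, E}.
Round 1, table 6: eliminating its round and table leaves {D}.
Round 2, table 1: eliminating its round and table leaves {D, B, E, A}.
Round 2, table 3: eliminating its round and table leaves {D}.
Round 2, table 4: eliminating its round and table leaves {B, F, E, A}.
Round 2, table 5: eliminating its round and table leaves {D, B, E}.
Round 2, table 6: eliminating its round and table leaves {D, B, F, A}.
Round 3, table 1: eliminating its round and table leaves {C, B, A}.
Round 3, table 4: eliminating its round and table leaves {B, F, A}.
Round 3, table 5: eliminating its round and table leaves {C, B}.
Round 3, table 6: eliminating its round and table leaves {C, B, F, A}.
Round 4, table 1: eliminating its round and table leaves {C, D, B, A}.
Round 4, table 4: eliminating its round and table leaves {B, A}.
Round 4, table 5: eliminating its round and table leaves {C, D, B}.
Round 4, table 6: eliminating its round and table leaves {C, D, B, A}.
Round 5, table 2: eliminating its round and table leaves {B}.
Round 6, table 1: eliminating its round and table leaves {C, D, B, E}.
Round 6, table 4: eliminating its round and table leaves {B, E}.
Round 6, table 5: eliminating its round and table leaves {C, D, B, E}.
Round 6, table 6: eliminating its round and table leaves {C, D, B}.
Enumerating the assignments across these blanks that avoid any round or table repeat gives 14 completions.

14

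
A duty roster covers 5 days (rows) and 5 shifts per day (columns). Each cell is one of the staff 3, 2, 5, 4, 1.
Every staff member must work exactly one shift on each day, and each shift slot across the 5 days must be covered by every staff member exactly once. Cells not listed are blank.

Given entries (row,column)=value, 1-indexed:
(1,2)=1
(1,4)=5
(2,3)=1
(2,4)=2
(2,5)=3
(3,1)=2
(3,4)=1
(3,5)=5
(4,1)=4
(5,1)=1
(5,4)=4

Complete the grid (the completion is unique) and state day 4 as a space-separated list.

4 2 5 3 1

Day 4, shift 4: day 4 has {4} and shift 4 has {2, 5, 4, 1}, leaving only 3.
Day 1, shift 1: day 1 has {5, 1} and shift 1 has {2, 4, 1}, leaving only 3.
Day 2, shift 1: day 2 has {3, 2, 1} and shift 1 has {3, 2, 4, 1}, leaving only 5.
Day 2, shift 2: day 2 has {3, 2, 5, 1} and shift 2 has {1}, leaving only 4.
Day 3, shift 2: day 3 has {2, 5, 1} and shift 2 has {4, 1}, leaving only 3.
Day 3, shift 3: day 3 has {3, 2, 5, 1} and shift 3 has {1}, leaving only 4.
Day 1, shift 3: day 1 has {3, 5, 1} and shift 3 has {4, 1}, leaving only 2.
Day 4, shift 3: day 4 has {3, 4} and shift 3 has {2, 4, 1}, leaving only 5.
Day 4, shift 2: day 4 has {3, 5, 4} and shift 2 has {3, 4, 1}, leaving only 2.
Day 4, shift 5: day 4 has {3, 2, 5, 4} and shift 5 has {3, 5}, leaving only 1.
So day 4 reads: 4 2 5 3 1.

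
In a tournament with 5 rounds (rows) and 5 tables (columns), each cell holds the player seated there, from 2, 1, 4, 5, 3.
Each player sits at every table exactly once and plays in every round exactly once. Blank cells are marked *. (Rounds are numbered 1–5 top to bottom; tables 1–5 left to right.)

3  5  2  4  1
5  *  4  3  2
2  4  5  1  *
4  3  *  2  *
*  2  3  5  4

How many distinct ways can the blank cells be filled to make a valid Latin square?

Round 2, table 2: eliminating its round and table leaves {1}.
Round 3, table 5: eliminating its round and table leaves {3}.
Round 4, table 3: eliminating its round and table leaves {1}.
Round 4, table 5: eliminating its round and table leaves {5}.
Round 5, table 1: eliminating its round and table leaves {1}.
Only one assignment across all blanks avoids any round or table repeat, giving 1 completion.

1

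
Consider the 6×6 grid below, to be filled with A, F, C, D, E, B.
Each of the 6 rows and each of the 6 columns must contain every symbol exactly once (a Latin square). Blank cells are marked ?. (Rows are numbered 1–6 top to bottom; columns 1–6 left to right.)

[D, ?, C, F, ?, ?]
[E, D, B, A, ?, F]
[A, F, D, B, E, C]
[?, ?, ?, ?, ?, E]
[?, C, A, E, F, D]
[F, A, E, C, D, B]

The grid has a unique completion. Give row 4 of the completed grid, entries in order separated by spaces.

C B F D A E

Row 4, column 2: row 4 has {E} and column 2 has {A, F, C, D}, leaving only B.
Row 4, column 1: row 4 has {E, B} and column 1 has {A, F, D, E}, leaving only C.
Row 4, column 3: row 4 has {C, E, B} and column 3 has {A, C, D, E, B}, leaving only F.
Row 4, column 4: row 4 has {F, C, E, B} and column 4 has {A, F, C, E, B}, leaving only D.
Row 4, column 5: row 4 has {F, C, D, E, B} and column 5 has {F, D, E}, leaving only A.
So row 4 reads: C B F D A E.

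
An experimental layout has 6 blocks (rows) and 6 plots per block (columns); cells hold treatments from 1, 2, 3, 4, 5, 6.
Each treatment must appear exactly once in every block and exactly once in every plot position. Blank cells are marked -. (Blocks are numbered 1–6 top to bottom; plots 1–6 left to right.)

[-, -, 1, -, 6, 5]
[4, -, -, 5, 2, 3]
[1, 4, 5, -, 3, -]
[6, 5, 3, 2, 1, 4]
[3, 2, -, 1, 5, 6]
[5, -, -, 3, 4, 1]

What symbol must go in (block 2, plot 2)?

Block 1, plot 1: block 1 has {1, 5, 6} and plot 1 has {1, 3, 4, 5, 6}, leaving only 2.
Block 1, plot 2: block 1 has {1, 2, 5, 6} and plot 2 has {2, 4, 5}, leaving only 3.
Block 1, plot 4: block 1 has {1, 2, 3, 5, 6} and plot 4 has {1, 2, 3, 5}, leaving only 4.
Block 2, plot 3: block 2 has {2, 3, 4, 5} and plot 3 has {1, 3, 5}, leaving only 6.
Block 2 already has {2, 3, 4, 5, 6} and plot 2 already has {2, 3, 4, 5}, so block 2, plot 2 must be 1.

1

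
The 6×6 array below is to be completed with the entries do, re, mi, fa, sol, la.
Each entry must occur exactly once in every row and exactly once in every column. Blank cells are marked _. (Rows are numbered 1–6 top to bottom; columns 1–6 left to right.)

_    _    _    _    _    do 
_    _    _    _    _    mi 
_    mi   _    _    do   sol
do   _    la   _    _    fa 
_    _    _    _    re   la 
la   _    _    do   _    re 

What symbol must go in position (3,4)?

la

Row 3, column 4 is narrowed to {re, fa, la}.
If it were re, then row 3, column 3 would be left with no valid symbol.
If it were fa, then row 3, column 3 would be left with no valid symbol.
So row 3, column 4 must be la.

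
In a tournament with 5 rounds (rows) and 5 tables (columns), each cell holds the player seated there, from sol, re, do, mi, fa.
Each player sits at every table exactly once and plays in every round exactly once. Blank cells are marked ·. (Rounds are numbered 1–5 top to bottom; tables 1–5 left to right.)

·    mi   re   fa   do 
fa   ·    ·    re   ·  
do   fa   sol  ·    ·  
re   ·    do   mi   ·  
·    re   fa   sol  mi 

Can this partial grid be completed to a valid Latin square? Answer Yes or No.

Round 3, table 4: round 3 together with table 4 already contain {sol, re, do, mi, fa} — every symbol — so nothing can go there. The grid has no valid completion.

No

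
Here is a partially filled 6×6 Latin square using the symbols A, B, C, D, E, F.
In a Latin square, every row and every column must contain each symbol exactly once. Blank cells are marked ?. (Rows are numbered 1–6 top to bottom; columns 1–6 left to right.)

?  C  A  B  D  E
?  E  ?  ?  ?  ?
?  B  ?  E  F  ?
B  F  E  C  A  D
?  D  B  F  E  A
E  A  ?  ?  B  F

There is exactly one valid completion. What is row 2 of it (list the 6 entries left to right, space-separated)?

D E F A C B

Row 2, column 5: row 2 has {E} and column 5 has {A, B, D, E, F}, leaving only C.
Row 2, column 6: row 2 has {C, E} and column 6 has {A, D, E, F}, leaving only B.
Row 1, column 1: row 1 has {A, B, C, D, E} and column 1 has {B, E}, leaving only F.
Row 3, column 6: row 3 has {B, E, F} and column 6 has {A, B, D, E, F}, leaving only C.
Row 3, column 3: row 3 has {B, C, E, F} and column 3 has {A, B, E}, leaving only D.
Row 2, column 3: row 2 has {B, C, E} and column 3 has {A, B, D, E}, leaving only F.
Row 3, column 1: row 3 has {B, C, D, E, F} and column 1 has {B, E, F}, leaving only A.
Row 2, column 1: row 2 has {B, C, E, F} and column 1 has {A, B, E, F}, leaving only D.
Row 2, column 4: row 2 has {B, C, D, E, F} and column 4 has {B, C, E, F}, leaving only A.
So row 2 reads: D E F A C B.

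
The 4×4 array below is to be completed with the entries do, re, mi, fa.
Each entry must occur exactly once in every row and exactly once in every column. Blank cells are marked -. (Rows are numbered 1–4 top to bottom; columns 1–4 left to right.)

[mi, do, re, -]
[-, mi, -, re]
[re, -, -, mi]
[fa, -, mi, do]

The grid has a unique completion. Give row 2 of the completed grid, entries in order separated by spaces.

Row 2, column 1: row 2 has {re, mi} and column 1 has {re, mi, fa}, leaving only do.
Row 2, column 3: row 2 has {do, re, mi} and column 3 has {re, mi}, leaving only fa.
So row 2 reads: do mi fa re.

do mi fa re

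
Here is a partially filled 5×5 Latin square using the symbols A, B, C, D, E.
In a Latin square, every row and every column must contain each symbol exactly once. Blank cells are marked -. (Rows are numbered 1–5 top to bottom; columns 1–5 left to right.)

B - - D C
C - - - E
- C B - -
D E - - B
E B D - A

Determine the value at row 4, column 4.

Row 1, column 2: row 1 has {B, C, D} and column 2 has {B, C, E}, leaving only A.
Row 1, column 3: row 1 has {A, B, C, D} and column 3 has {B, D}, leaving only E.
Row 2, column 2: row 2 has {C, E} and column 2 has {A, B, C, E}, leaving only D.
Row 2, column 3: row 2 has {C, D, E} and column 3 has {B, D, E}, leaving only A.
Row 2, column 4: row 2 has {A, C, D, E} and column 4 has {D}, leaving only B.
Row 3, column 1: row 3 has {B, C} and column 1 has {B, C, D, E}, leaving only A.
Row 3, column 4: row 3 has {A, B, C} and column 4 has {B, D}, leaving only E.
Row 3, column 5: row 3 has {A, B, C, E} and column 5 has {A, B, C, E}, leaving only D.
Row 4, column 3: row 4 has {B, D, E} and column 3 has {A, B, D, E}, leaving only C.
Row 4 already has {B, C, D, E} and column 4 already has {B, D, E}, so row 4, column 4 must be A.

A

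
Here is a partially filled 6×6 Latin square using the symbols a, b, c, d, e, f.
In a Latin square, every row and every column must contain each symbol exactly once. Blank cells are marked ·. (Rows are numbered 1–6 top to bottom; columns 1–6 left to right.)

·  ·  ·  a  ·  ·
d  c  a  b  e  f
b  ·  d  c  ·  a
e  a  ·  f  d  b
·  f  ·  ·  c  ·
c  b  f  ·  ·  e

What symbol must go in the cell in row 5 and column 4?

e

Row 1, column 1: row 1 has {a} and column 1 has {b, c, d, e}, leaving only f.
Row 1, column 5: row 1 has {a, f} and column 5 has {c, d, e}, leaving only b.
Row 3, column 2: row 3 has {a, b, c, d} and column 2 has {a, b, c, f}, leaving only e.
Row 1, column 2: row 1 has {a, b, f} and column 2 has {a, b, c, e, f}, leaving only d.
Row 1, column 6: row 1 has {a, b, d, f} and column 6 has {a, b, e, f}, leaving only c.
Row 1, column 3: row 1 has {a, b, c, d, f} and column 3 has {a, d, f}, leaving only e.
Row 3, column 5: row 3 has {a, b, c, d, e} and column 5 has {b, c, d, e}, leaving only f.
Row 4, column 3: row 4 has {a, b, d, e, f} and column 3 has {a, d, e, f}, leaving only c.
Row 5, column 1: row 5 has {c, f} and column 1 has {b, c, d, e, f}, leaving only a.
Row 5, column 3: row 5 has {a, c, f} and column 3 has {a, c, d, e, f}, leaving only b.
Row 5, column 6: row 5 has {a, b, c, f} and column 6 has {a, b, c, e, f}, leaving only d.
Row 5 already has {a, b, c, d, f} and column 4 already has {a, b, c, f}, so row 5, column 4 must be e.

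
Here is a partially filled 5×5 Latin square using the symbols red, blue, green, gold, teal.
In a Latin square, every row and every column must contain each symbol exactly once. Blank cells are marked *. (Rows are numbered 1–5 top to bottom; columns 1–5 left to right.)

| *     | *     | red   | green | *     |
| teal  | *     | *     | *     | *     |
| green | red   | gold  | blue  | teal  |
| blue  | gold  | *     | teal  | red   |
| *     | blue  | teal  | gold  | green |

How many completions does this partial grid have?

Row 1, column 1: eliminating its row and column leaves {gold}.
Row 1, column 2: eliminating its row and column leaves {teal}.
Row 1, column 5: eliminating its row and column leaves {blue, gold}.
Row 2, column 2: eliminating its row and column leaves {green}.
Row 2, column 3: eliminating its row and column leaves {blue, green}.
Row 2, column 4: eliminating its row and column leaves {red}.
Row 2, column 5: eliminating its row and column leaves {blue, gold}.
Row 4, column 3: eliminating its row and column leaves {green}.
Row 5, column 1: eliminating its row and column leaves {red}.
Only one assignment across all blanks avoids any row or column repeat, giving 1 completion.

1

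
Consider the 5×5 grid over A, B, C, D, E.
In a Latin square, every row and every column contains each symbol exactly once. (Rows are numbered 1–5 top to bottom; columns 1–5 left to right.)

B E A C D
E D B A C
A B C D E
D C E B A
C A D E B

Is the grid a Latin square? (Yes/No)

Each row is a permutation of the 5 symbols, and so is each column.

Yes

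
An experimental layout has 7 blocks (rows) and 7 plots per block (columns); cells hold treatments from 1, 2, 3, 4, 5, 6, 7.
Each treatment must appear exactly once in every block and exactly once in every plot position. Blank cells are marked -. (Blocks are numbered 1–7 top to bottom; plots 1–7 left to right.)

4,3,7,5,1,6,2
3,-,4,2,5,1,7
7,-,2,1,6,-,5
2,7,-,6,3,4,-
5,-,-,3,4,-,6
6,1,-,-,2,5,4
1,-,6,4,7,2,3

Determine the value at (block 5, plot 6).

7

Block 5 already has {3, 4, 5, 6} and plot 6 already has {1, 2, 4, 5, 6}, so block 5, plot 6 must be 7.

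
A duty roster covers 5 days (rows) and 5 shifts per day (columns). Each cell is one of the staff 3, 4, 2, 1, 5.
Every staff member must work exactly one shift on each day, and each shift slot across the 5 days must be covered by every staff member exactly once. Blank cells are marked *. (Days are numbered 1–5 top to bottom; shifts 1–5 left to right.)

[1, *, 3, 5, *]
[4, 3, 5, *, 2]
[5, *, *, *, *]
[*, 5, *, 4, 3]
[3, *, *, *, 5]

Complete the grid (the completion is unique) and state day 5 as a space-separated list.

3 1 4 2 5

Day 1, shift 5: day 1 has {3, 1, 5} and shift 5 has {3, 2, 5}, leaving only 4.
Day 1, shift 2: day 1 has {3, 4, 1, 5} and shift 2 has {3, 5}, leaving only 2.
Day 2, shift 4: day 2 has {3, 4, 2, 5} and shift 4 has {4, 5}, leaving only 1.
Day 5, shift 4: day 5 has {3, 5} and shift 4 has {4, 1, 5}, leaving only 2.
Day 3, shift 4: day 3 has {5} and shift 4 has {4, 2, 1, 5}, leaving only 3.
Day 3, shift 5: day 3 has {3, 5} and shift 5 has {3, 4, 2, 5}, leaving only 1.
Day 3, shift 2: day 3 has {3, 1, 5} and shift 2 has {3, 2, 5}, leaving only 4.
Day 5, shift 2: day 5 has {3, 2, 5} and shift 2 has {3, 4, 2, 5}, leaving only 1.
Day 5, shift 3: day 5 has {3, 2, 1, 5} and shift 3 has {3, 5}, leaving only 4.
So day 5 reads: 3 1 4 2 5.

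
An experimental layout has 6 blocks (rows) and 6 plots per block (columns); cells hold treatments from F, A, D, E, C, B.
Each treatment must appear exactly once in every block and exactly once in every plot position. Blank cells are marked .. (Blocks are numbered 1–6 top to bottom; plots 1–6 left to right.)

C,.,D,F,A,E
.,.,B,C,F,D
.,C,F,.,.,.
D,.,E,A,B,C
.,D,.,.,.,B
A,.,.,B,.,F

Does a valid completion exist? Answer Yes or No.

No block or plot among the givens repeats a symbol, and propagating forced cells runs into no contradiction.
One valid completion exists (for instance, C B D F A E / E A B C F D / B C F D E A / D F E A B C / F D A E C B / A E C B D F).

Yes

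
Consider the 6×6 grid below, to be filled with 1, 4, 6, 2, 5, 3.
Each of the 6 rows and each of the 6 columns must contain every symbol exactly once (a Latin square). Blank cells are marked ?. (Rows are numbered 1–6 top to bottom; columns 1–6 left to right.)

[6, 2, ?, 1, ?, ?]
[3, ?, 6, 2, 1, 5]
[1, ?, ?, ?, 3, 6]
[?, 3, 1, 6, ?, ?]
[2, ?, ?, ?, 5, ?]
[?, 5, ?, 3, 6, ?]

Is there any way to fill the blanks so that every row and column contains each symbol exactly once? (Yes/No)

No

Row 1, column 5: row 1 has {1, 6, 2} and column 5 has {1, 6, 5, 3}, so it must be 4.
Row 1, column 6: row 1 has {1, 4, 6, 2} and column 6 has {6, 5}, so it must be 3.
Row 1, column 3: row 1 has {1, 4, 6, 2, 3} and column 3 has {1, 6}, so it must be 5.
Row 2, column 2: row 2 has {1, 6, 2, 5, 3} and column 2 has {2, 5, 3}, so it must be 4.
Now row 3, column 2: row 3 together with column 2 already contain {1, 4, 6, 2, 5, 3} — every symbol — so nothing can go there. The grid has no valid completion.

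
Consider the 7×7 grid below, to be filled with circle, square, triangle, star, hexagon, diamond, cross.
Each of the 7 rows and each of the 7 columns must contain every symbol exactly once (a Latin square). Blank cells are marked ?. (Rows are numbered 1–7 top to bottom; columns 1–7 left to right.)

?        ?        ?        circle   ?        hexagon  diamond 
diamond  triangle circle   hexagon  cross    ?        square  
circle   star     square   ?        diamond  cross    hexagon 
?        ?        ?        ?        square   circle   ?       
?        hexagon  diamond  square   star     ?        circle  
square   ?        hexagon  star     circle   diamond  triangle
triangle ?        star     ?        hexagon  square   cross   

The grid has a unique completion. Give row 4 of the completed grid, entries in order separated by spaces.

Row 4, column 7: row 4 has {circle, square} and column 7 has {circle, square, triangle, hexagon, diamond, cross}, leaving only star.
Row 1, column 5: row 1 has {circle, hexagon, diamond} and column 5 has {circle, square, star, hexagon, diamond, cross}, leaving only triangle.
Row 1, column 3: row 1 has {circle, triangle, hexagon, diamond} and column 3 has {circle, square, star, hexagon, diamond}, leaving only cross.
Row 4, column 3: row 4 has {circle, square, star} and column 3 has {circle, square, star, hexagon, diamond, cross}, leaving only triangle.
Row 1, column 1: row 1 has {circle, triangle, hexagon, diamond, cross} and column 1 has {circle, square, triangle, diamond}, leaving only star.
Row 1, column 2: row 1 has {circle, triangle, star, hexagon, diamond, cross} and column 2 has {triangle, star, hexagon}, leaving only square.
Row 2, column 6: row 2 has {circle, square, triangle, hexagon, diamond, cross} and column 6 has {circle, square, hexagon, diamond, cross}, leaving only star.
Row 3, column 4: row 3 has {circle, square, star, hexagon, diamond, cross} and column 4 has {circle, square, star, hexagon}, leaving only triangle.
Row 5, column 1: row 5 has {circle, square, star, hexagon, diamond} and column 1 has {circle, square, triangle, star, diamond}, leaving only cross.
Row 4, column 1: row 4 has {circle, square, triangle, star} and column 1 has {circle, square, triangle, star, diamond, cross}, leaving only hexagon.
Row 5, column 6: row 5 has {circle, square, star, hexagon, diamond, cross} and column 6 has {circle, square, star, hexagon, diamond, cross}, leaving only triangle.
Row 6, column 2: row 6 has {circle, square, triangle, star, hexagon, diamond} and column 2 has {square, triangle, star, hexagon}, leaving only cross.
Row 4, column 2: row 4 has {circle, square, triangle, star, hexagon} and column 2 has {square, triangle, star, hexagon, cross}, leaving only diamond.
Row 4, column 4: row 4 has {circle, square, triangle, star, hexagon, diamond} and column 4 has {circle, square, triangle, star, hexagon}, leaving only cross.
So row 4 reads: hexagon diamond triangle cross square circle star.

hexagon diamond triangle cross square circle star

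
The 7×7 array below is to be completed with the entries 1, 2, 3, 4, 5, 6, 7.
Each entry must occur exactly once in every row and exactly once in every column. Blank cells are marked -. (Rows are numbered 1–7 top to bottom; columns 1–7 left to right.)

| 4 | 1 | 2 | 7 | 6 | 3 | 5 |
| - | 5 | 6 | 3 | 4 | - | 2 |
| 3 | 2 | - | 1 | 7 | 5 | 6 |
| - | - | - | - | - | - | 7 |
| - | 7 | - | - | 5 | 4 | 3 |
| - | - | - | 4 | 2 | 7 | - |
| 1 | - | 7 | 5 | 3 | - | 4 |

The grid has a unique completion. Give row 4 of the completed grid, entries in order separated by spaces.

5 4 3 2 1 6 7

Row 4, column 5: row 4 has {7} and column 5 has {2, 3, 4, 5, 6, 7}, leaving only 1.
Row 2, column 1: row 2 has {2, 3, 4, 5, 6} and column 1 has {1, 3, 4}, leaving only 7.
Row 2, column 6: row 2 has {2, 3, 4, 5, 6, 7} and column 6 has {3, 4, 5, 7}, leaving only 1.
Row 3, column 3: row 3 has {1, 2, 3, 5, 6, 7} and column 3 has {2, 6, 7}, leaving only 4.
Row 5, column 3: row 5 has {3, 4, 5, 7} and column 3 has {2, 4, 6, 7}, leaving only 1.
Row 6, column 7: row 6 has {2, 4, 7} and column 7 has {2, 3, 4, 5, 6, 7}, leaving only 1.
Row 7, column 2: row 7 has {1, 3, 4, 5, 7} and column 2 has {1, 2, 5, 7}, leaving only 6.
Row 6, column 2: row 6 has {1, 2, 4, 7} and column 2 has {1, 2, 5, 6, 7}, leaving only 3.
Row 4, column 2: row 4 has {1, 7} and column 2 has {1, 2, 3, 5, 6, 7}, leaving only 4.
Row 6, column 3: row 6 has {1, 2, 3, 4, 7} and column 3 has {1, 2, 4, 6, 7}, leaving only 5.
Row 4, column 3: row 4 has {1, 4, 7} and column 3 has {1, 2, 4, 5, 6, 7}, leaving only 3.
Row 6, column 1: row 6 has {1, 2, 3, 4, 5, 7} and column 1 has {1, 3, 4, 7}, leaving only 6.
Row 5, column 1: row 5 has {1, 3, 4, 5, 7} and column 1 has {1, 3, 4, 6, 7}, leaving only 2.
Row 4, column 1: row 4 has {1, 3, 4, 7} and column 1 has {1, 2, 3, 4, 6, 7}, leaving only 5.
Row 5, column 4: row 5 has {1, 2, 3, 4, 5, 7} and column 4 has {1, 3, 4, 5, 7}, leaving only 6.
Row 4, column 4: row 4 has {1, 3, 4, 5, 7} and column 4 has {1, 3, 4, 5, 6, 7}, leaving only 2.
Row 4, column 6: row 4 has {1, 2, 3, 4, 5, 7} and column 6 has {1, 3, 4, 5, 7}, leaving only 6.
So row 4 reads: 5 4 3 2 1 6 7.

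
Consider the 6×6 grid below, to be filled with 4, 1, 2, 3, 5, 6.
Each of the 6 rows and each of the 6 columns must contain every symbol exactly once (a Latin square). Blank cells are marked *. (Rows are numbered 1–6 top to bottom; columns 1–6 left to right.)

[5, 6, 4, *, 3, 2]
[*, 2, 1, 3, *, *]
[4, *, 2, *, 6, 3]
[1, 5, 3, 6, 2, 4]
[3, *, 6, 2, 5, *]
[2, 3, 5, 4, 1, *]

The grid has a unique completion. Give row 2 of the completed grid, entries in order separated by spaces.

Row 2, column 1: row 2 has {1, 2, 3} and column 1 has {4, 1, 2, 3, 5}, leaving only 6.
Row 2, column 5: row 2 has {1, 2, 3, 6} and column 5 has {1, 2, 3, 5, 6}, leaving only 4.
Row 2, column 6: row 2 has {4, 1, 2, 3, 6} and column 6 has {4, 2, 3}, leaving only 5.
So row 2 reads: 6 2 1 3 4 5.

6 2 1 3 4 5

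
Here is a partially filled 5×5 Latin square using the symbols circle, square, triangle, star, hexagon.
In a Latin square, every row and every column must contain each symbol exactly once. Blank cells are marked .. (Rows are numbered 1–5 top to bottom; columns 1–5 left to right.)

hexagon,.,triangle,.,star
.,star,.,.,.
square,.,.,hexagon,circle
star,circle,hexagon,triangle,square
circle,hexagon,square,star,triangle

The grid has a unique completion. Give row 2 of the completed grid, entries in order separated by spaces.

Row 2, column 1: row 2 has {star} and column 1 has {circle, square, star, hexagon}, leaving only triangle.
Row 2, column 3: row 2 has {triangle, star} and column 3 has {square, triangle, hexagon}, leaving only circle.
Row 2, column 4: row 2 has {circle, triangle, star} and column 4 has {triangle, star, hexagon}, leaving only square.
Row 2, column 5: row 2 has {circle, square, triangle, star} and column 5 has {circle, square, triangle, star}, leaving only hexagon.
So row 2 reads: triangle star circle square hexagon.

triangle star circle square hexagon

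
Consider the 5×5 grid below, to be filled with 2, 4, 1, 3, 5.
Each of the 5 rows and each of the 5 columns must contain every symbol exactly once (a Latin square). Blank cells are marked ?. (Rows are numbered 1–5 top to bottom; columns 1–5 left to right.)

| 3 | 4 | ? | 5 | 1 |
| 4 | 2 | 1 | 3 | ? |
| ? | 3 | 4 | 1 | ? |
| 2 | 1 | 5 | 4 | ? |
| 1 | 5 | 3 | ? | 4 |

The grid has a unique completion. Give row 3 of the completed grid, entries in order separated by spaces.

5 3 4 1 2

Row 3, column 1: row 3 has {4, 1, 3} and column 1 has {2, 4, 1, 3}, leaving only 5.
Row 3, column 5: row 3 has {4, 1, 3, 5} and column 5 has {4, 1}, leaving only 2.
So row 3 reads: 5 3 4 1 2.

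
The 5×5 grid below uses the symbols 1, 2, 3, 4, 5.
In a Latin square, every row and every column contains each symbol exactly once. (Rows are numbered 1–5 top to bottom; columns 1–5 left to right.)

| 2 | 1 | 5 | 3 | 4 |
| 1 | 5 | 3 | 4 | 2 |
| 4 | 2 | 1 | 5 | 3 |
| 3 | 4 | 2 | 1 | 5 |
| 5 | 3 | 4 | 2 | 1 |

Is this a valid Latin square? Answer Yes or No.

Yes

Each row is a permutation of the 5 symbols, and so is each column.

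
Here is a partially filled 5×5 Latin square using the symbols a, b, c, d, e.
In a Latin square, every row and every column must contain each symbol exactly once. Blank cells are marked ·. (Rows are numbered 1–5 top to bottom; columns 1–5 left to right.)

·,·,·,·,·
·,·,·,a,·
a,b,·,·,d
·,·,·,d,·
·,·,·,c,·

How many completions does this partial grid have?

Row 1, column 1: eliminating its row and column leaves {b, c, d, e}.
Row 1, column 2: eliminating its row and column leaves {a, c, d, e}.
Row 1, column 3: eliminating its row and column leaves {a, b, c, d, e}.
Row 1, column 4: eliminating its row and column leaves {b, e}.
Row 1, column 5: eliminating its row and column leaves {a, b, c, e}.
Row 2, column 1: eliminating its row and column leaves {b, c, d, e}.
Row 2, column 2: eliminating its row and column leaves {c, d, e}.
Row 2, column 3: eliminating its row and column leaves {b, c, d, e}.
Row 2, column 5: eliminating its row and column leaves {b, c, e}.
Row 3, column 3: eliminating its row and column leaves {c, e}.
Row 3, column 4: eliminating its row and column leaves {e}.
Row 4, column 1: eliminating its row and column leaves {b, c, e}.
Row 4, column 2: eliminating its row and column leaves {a, c, e}.
Row 4, column 3: eliminating its row and column leaves {a, b, c, e}.
Row 4, column 5: eliminating its row and column leaves {a, b, c, e}.
Row 5, column 1: eliminating its row and column leaves {b, d, e}.
Row 5, column 2: eliminating its row and column leaves {a, d, e}.
Row 5, column 3: eliminating its row and column leaves {a, b, d, e}.
Row 5, column 5: eliminating its row and column leaves {a, b, e}.
Enumerating the assignments across these blanks that avoid any row or column repeat gives 56 completions.

56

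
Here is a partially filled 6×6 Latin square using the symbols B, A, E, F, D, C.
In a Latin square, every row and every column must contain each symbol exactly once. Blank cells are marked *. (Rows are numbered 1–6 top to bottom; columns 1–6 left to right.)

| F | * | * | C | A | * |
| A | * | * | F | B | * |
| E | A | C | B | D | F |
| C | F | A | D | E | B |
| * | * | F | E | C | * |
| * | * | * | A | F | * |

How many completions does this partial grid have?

Row 1, column 2: eliminating its row and column leaves {B, E, D}.
Row 1, column 3: eliminating its row and column leaves {B, E, D}.
Row 1, column 6: eliminating its row and column leaves {E, D}.
Row 2, column 2: eliminating its row and column leaves {E, D, C}.
Row 2, column 3: eliminating its row and column leaves {E, D}.
Row 2, column 6: eliminating its row and column leaves {E, D, C}.
Row 5, column 1: eliminating its row and column leaves {B, D}.
Row 5, column 2: eliminating its row and column leaves {B, D}.
Row 5, column 6: eliminating its row and column leaves {A, D}.
Row 6, column 1: eliminating its row and column leaves {B, D}.
Row 6, column 2: eliminating its row and column leaves {B, E, D, C}.
Row 6, column 3: eliminating its row and column leaves {B, E, D}.
Row 6, column 6: eliminating its row and column leaves {E, D, C}.
Enumerating the assignments across these blanks that avoid any row or column repeat gives 8 completions.

8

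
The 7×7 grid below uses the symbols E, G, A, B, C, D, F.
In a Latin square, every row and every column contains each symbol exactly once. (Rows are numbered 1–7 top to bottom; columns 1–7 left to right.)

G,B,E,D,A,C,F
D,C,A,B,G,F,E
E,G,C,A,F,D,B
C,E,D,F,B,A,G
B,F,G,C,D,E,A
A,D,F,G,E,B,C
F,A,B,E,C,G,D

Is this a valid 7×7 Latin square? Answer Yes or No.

Each row is a permutation of the 7 symbols, and so is each column.

Yes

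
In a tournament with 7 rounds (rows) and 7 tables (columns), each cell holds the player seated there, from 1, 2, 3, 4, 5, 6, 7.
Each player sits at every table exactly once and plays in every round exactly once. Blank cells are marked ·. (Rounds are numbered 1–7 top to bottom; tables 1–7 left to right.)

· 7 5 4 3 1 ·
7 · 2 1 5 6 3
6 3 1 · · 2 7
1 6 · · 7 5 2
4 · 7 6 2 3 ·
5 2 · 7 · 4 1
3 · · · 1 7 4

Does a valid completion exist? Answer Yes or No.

Yes

No round or table among the givens repeats a symbol, and propagating forced cells runs into no contradiction.
One valid completion exists (for instance, 2 7 5 4 3 1 6 / 7 4 2 1 5 6 3 / 6 3 1 5 4 2 7 / 1 6 4 3 7 5 2 / 4 1 7 6 2 3 5 / 5 2 3 7 6 4 1 / 3 5 6 2 1 7 4).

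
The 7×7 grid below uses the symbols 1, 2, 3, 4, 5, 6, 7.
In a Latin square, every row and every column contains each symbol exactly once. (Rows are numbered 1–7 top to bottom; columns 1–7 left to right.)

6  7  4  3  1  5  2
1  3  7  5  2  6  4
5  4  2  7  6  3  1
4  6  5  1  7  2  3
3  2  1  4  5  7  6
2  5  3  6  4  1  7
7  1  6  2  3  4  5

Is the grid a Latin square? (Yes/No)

Yes

Each row is a permutation of the 7 symbols, and so is each column.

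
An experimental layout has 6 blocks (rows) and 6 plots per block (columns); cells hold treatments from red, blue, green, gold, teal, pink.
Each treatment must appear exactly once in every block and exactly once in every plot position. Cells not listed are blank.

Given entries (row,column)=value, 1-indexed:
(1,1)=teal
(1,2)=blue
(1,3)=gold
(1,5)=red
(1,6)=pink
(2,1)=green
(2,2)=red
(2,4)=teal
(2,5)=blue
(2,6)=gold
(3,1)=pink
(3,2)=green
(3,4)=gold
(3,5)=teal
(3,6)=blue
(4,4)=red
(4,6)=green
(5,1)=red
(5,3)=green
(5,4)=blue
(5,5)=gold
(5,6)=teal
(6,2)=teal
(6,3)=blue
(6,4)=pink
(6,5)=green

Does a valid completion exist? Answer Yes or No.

Yes

No block or plot among the givens repeats a symbol, and propagating forced cells runs into no contradiction.
One valid completion exists (for instance, teal blue gold green red pink / green red pink teal blue gold / pink green red gold teal blue / blue gold teal red pink green / red pink green blue gold teal / gold teal blue pink green red).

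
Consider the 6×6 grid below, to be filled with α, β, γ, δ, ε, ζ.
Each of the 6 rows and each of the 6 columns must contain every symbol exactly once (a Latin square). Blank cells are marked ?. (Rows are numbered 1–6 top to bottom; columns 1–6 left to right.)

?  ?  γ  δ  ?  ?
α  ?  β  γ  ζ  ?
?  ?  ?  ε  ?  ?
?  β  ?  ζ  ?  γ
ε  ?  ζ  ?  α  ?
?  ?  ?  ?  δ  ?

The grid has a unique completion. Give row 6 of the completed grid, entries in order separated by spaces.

Row 4, column 1: row 4 has {β, γ, ζ} and column 1 has {α, ε}, leaving only δ.
Row 4, column 5: row 4 has {β, γ, δ, ζ} and column 5 has {α, δ, ζ}, leaving only ε.
Row 1, column 5: row 1 has {γ, δ} and column 5 has {α, δ, ε, ζ}, leaving only β.
Row 1, column 1: row 1 has {β, γ, δ} and column 1 has {α, δ, ε}, leaving only ζ.
Row 3, column 5: row 3 has {ε} and column 5 has {α, β, δ, ε, ζ}, leaving only γ.
Row 3, column 1: row 3 has {γ, ε} and column 1 has {α, δ, ε, ζ}, leaving only β.
Row 6, column 1: row 6 has {δ} and column 1 has {α, β, δ, ε, ζ}, leaving only γ.
Row 4, column 3: row 4 has {β, γ, δ, ε, ζ} and column 3 has {β, γ, ζ}, leaving only α.
Row 6, column 3: row 6 has {γ, δ} and column 3 has {α, β, γ, ζ}, leaving only ε.
Row 3, column 3: row 3 has {β, γ, ε} and column 3 has {α, β, γ, ε, ζ}, leaving only δ.
Row 5, column 4: row 5 has {α, ε, ζ} and column 4 has {γ, δ, ε, ζ}, leaving only β.
Row 6, column 4: row 6 has {γ, δ, ε} and column 4 has {β, γ, δ, ε, ζ}, leaving only α.
Row 6, column 2: row 6 has {α, γ, δ, ε} and column 2 has {β}, leaving only ζ.
Row 6, column 6: row 6 has {α, γ, δ, ε, ζ} and column 6 has {γ}, leaving only β.
So row 6 reads: γ ζ ε α δ β.

γ ζ ε α δ β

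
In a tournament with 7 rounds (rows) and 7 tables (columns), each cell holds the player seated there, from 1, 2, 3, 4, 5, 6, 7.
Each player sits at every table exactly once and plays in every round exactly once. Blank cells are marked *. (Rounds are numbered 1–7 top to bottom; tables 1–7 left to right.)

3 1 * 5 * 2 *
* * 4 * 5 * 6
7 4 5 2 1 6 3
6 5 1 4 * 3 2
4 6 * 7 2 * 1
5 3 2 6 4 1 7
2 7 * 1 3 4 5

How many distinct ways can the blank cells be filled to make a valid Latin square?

Round 1, table 3: eliminating its round and table leaves {6, 7}.
Round 1, table 5: eliminating its round and table leaves {6, 7}.
Round 1, table 7: eliminating its round and table leaves {4}.
Round 2, table 1: eliminating its round and table leaves {1}.
Round 2, table 2: eliminating its round and table leaves {2}.
Round 2, table 4: eliminating its round and table leaves {3}.
Round 2, table 6: eliminating its round and table leaves {7}.
Round 4, table 5: eliminating its round and table leaves {7}.
Round 5, table 3: eliminating its round and table leaves {3}.
Round 5, table 6: eliminating its round and table leaves {5}.
Round 7, table 3: eliminating its round and table leaves {6}.
Only one assignment across all blanks avoids any round or table repeat, giving 1 completion.

1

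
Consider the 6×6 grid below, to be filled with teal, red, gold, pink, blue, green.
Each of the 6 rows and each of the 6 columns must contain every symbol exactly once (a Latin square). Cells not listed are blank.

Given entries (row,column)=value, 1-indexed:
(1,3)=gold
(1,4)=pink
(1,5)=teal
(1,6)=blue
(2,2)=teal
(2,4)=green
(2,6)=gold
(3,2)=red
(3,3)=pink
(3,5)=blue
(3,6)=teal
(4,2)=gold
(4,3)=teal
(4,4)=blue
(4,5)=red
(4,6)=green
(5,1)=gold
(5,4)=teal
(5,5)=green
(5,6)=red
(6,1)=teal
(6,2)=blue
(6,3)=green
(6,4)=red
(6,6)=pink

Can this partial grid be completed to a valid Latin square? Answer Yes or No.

Yes

No row or column among the givens repeats a symbol, and propagating forced cells runs into no contradiction.
One valid completion exists (for instance, red green gold pink teal blue / blue teal red green pink gold / green red pink gold blue teal / pink gold teal blue red green / gold pink blue teal green red / teal blue green red gold pink).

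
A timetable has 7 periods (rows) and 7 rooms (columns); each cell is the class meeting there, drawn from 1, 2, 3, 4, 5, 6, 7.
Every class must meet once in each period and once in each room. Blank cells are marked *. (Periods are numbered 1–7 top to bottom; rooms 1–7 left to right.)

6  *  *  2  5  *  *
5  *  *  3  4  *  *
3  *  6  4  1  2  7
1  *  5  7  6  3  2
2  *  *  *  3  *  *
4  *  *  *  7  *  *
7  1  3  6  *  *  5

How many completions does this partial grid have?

9

Period 1, room 2: eliminating its period and room leaves {3, 4, 7}.
Period 1, room 3: eliminating its period and room leaves {1, 4, 7}.
Period 1, room 6: eliminating its period and room leaves {1, 4, 7}.
Period 1, room 7: eliminating its period and room leaves {1, 3, 4}.
Period 2, room 2: eliminating its period and room leaves {2, 6, 7}.
Period 2, room 3: eliminating its period and room leaves {1, 2, 7}.
Period 2, room 6: eliminating its period and room leaves {1, 6, 7}.
Period 2, room 7: eliminating its period and room leaves {1, 6}.
Period 3, room 2: eliminating its period and room leaves {5}.
Period 4, room 2: eliminating its period and room leaves {4}.
Period 5, room 2: eliminating its period and room leaves {4, 5, 6, 7}.
Period 5, room 3: eliminating its period and room leaves {1, 4, 7}.
Period 5, room 4: eliminating its period and room leaves {1, 5}.
Period 5, room 6: eliminating its period and room leaves {1, 4, 5, 6, 7}.
Period 5, room 7: eliminating its period and room leaves {1, 4, 6}.
Period 6, room 2: eliminating its period and room leaves {2, 3, 5, 6}.
Period 6, room 3: eliminating its period and room leaves {1, 2}.
Period 6, room 4: eliminating its period and room leaves {1, 5}.
Period 6, room 6: eliminating its period and room leaves {1, 5, 6}.
Period 6, room 7: eliminating its period and room leaves {1, 3, 6}.
Period 7, room 5: eliminating its period and room leaves {2}.
Period 7, room 6: eliminating its period and room leaves {4}.
Enumerating the assignments across these blanks that avoid any period or room repeat gives 9 completions.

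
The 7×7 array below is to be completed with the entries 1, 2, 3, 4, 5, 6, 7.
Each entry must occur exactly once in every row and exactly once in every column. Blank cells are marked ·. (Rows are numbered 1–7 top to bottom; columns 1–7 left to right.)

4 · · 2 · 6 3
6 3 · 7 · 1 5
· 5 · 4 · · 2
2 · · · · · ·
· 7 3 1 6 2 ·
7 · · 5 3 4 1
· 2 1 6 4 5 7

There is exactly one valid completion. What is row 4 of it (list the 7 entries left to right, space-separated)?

2 4 5 3 1 7 6

Row 4, column 4: row 4 has {2} and column 4 has {1, 2, 4, 5, 6, 7}, leaving only 3.
Row 4, column 6: row 4 has {2, 3} and column 6 has {1, 2, 4, 5, 6}, leaving only 7.
Row 1, column 2: row 1 has {2, 3, 4, 6} and column 2 has {2, 3, 5, 7}, leaving only 1.
Row 2, column 5: row 2 has {1, 3, 5, 6, 7} and column 5 has {3, 4, 6}, leaving only 2.
Row 2, column 3: row 2 has {1, 2, 3, 5, 6, 7} and column 3 has {1, 3}, leaving only 4.
Row 3, column 6: row 3 has {2, 4, 5} and column 6 has {1, 2, 4, 5, 6, 7}, leaving only 3.
Row 3, column 1: row 3 has {2, 3, 4, 5} and column 1 has {2, 4, 6, 7}, leaving only 1.
Row 3, column 5: row 3 has {1, 2, 3, 4, 5} and column 5 has {2, 3, 4, 6}, leaving only 7.
Row 1, column 5: row 1 has {1, 2, 3, 4, 6} and column 5 has {2, 3, 4, 6, 7}, leaving only 5.
Row 4, column 5: row 4 has {2, 3, 7} and column 5 has {2, 3, 4, 5, 6, 7}, leaving only 1.
Row 1, column 3: row 1 has {1, 2, 3, 4, 5, 6} and column 3 has {1, 3, 4}, leaving only 7.
Row 3, column 3: row 3 has {1, 2, 3, 4, 5, 7} and column 3 has {1, 3, 4, 7}, leaving only 6.
Row 4, column 3: row 4 has {1, 2, 3, 7} and column 3 has {1, 3, 4, 6, 7}, leaving only 5.
Row 5, column 1: row 5 has {1, 2, 3, 6, 7} and column 1 has {1, 2, 4, 6, 7}, leaving only 5.
Row 5, column 7: row 5 has {1, 2, 3, 5, 6, 7} and column 7 has {1, 2, 3, 5, 7}, leaving only 4.
Row 4, column 7: row 4 has {1, 2, 3, 5, 7} and column 7 has {1, 2, 3, 4, 5, 7}, leaving only 6.
Row 4, column 2: row 4 has {1, 2, 3, 5, 6, 7} and column 2 has {1, 2, 3, 5, 7}, leaving only 4.
So row 4 reads: 2 4 5 3 1 7 6.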